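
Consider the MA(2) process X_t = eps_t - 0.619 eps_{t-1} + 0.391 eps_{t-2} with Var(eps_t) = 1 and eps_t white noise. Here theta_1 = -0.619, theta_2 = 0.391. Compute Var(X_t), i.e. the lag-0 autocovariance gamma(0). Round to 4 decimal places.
\gamma(0) = 1.5360

For an MA(q) process X_t = eps_t + sum_i theta_i eps_{t-i} with
Var(eps_t) = sigma^2, the variance is
  gamma(0) = sigma^2 * (1 + sum_i theta_i^2).
  sum_i theta_i^2 = (-0.619)^2 + (0.391)^2 = 0.383161 + 0.152881 = 0.536042.
  gamma(0) = 1 * (1 + 0.536042) = 1 * 1.536042 = 1.536042, which rounds to 1.5360.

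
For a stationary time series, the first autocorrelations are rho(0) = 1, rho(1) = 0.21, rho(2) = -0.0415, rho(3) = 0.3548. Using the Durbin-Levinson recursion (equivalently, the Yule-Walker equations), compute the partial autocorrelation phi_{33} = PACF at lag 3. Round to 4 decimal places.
\phi_{33} = 0.4040

The PACF at lag k is phi_{kk}, the last component of the solution
to the Yule-Walker system G_k phi = r_k where
  (G_k)_{ij} = rho(|i - j|), (r_k)_i = rho(i), i,j = 1..k.
Equivalently, Durbin-Levinson gives phi_{kk} iteratively:
  phi_{11} = rho(1)
  phi_{kk} = [rho(k) - sum_{j=1..k-1} phi_{k-1,j} rho(k-j)]
            / [1 - sum_{j=1..k-1} phi_{k-1,j} rho(j)],
  phi_{k,j} = phi_{k-1,j} - phi_{kk} phi_{k-1,k-j},  j = 1..k-1.
Step k = 1:
  phi_11 = rho(1) = 0.21.
Step k = 2:
  phi_22 = [rho(2) - phi_11 rho(1)] / [1 - phi_11 rho(1)] = [-0.0415 - (0.21)(0.21)] / [1 - (0.21)(0.21)]
         = -0.0856 / 0.9559 = -0.089549.
  Update: phi_21 = phi_11 - phi_22 phi_11 = 0.21 - (-0.089549)(0.21) = 0.228805.
Step k = 3:
  phi_33 = [rho(3) - phi_21 rho(2) - phi_22 rho(1)] / [1 - phi_21 rho(1) - phi_22 rho(2)]
    numerator   = 0.3548 - (0.228805)(-0.0415) - (-0.089549)(0.21) = 0.38310073
    denominator = 1 - (0.228805)(0.21) - (-0.089549)(-0.0415) = 0.9482346
  phi_33 = 0.38310073 / 0.9482346 = 0.404.
Therefore phi_{33} = 0.4040.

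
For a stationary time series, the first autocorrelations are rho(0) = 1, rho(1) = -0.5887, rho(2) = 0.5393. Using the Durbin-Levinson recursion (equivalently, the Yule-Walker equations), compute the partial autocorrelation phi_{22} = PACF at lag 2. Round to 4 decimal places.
\phi_{22} = 0.2950

The PACF at lag k is phi_{kk}, the last component of the solution
to the Yule-Walker system G_k phi = r_k where
  (G_k)_{ij} = rho(|i - j|), (r_k)_i = rho(i), i,j = 1..k.
Equivalently, Durbin-Levinson gives phi_{kk} iteratively:
  phi_{11} = rho(1)
  phi_{kk} = [rho(k) - sum_{j=1..k-1} phi_{k-1,j} rho(k-j)]
            / [1 - sum_{j=1..k-1} phi_{k-1,j} rho(j)],
  phi_{k,j} = phi_{k-1,j} - phi_{kk} phi_{k-1,k-j},  j = 1..k-1.
Step k = 1:
  phi_11 = rho(1) = -0.5887.
Step k = 2:
  phi_22 = [rho(2) - phi_11 rho(1)] / [1 - phi_11 rho(1)] = [0.5393 - (-0.5887)(-0.5887)] / [1 - (-0.5887)(-0.5887)]
         = 0.19273231 / 0.65343231 = 0.295.
Therefore phi_{22} = 0.2950.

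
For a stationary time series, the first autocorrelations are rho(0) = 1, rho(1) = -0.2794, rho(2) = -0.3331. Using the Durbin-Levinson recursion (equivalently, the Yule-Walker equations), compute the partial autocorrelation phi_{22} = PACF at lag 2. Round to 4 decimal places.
\phi_{22} = -0.4460

The PACF at lag k is phi_{kk}, the last component of the solution
to the Yule-Walker system G_k phi = r_k where
  (G_k)_{ij} = rho(|i - j|), (r_k)_i = rho(i), i,j = 1..k.
Equivalently, Durbin-Levinson gives phi_{kk} iteratively:
  phi_{11} = rho(1)
  phi_{kk} = [rho(k) - sum_{j=1..k-1} phi_{k-1,j} rho(k-j)]
            / [1 - sum_{j=1..k-1} phi_{k-1,j} rho(j)],
  phi_{k,j} = phi_{k-1,j} - phi_{kk} phi_{k-1,k-j},  j = 1..k-1.
Step k = 1:
  phi_11 = rho(1) = -0.2794.
Step k = 2:
  phi_22 = [rho(2) - phi_11 rho(1)] / [1 - phi_11 rho(1)] = [-0.3331 - (-0.2794)(-0.2794)] / [1 - (-0.2794)(-0.2794)]
         = -0.41116436 / 0.92193564 = -0.446.
Therefore phi_{22} = -0.4460.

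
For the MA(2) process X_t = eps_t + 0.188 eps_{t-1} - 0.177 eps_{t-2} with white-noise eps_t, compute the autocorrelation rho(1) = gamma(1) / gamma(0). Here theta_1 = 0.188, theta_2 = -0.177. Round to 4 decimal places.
\rho(1) = 0.1451

For an MA(q) process with theta_0 = 1, the autocovariance is
  gamma(k) = sigma^2 * sum_{i=0..q-k} theta_i * theta_{i+k},
and rho(k) = gamma(k) / gamma(0). Sigma^2 cancels.
  numerator   = (1)*(0.188) + (0.188)*(-0.177) = 0.154724.
  denominator = (1)^2 + (0.188)^2 + (-0.177)^2 = 1.066673.
  rho(1) = 0.154724 / 1.066673 = 0.1451.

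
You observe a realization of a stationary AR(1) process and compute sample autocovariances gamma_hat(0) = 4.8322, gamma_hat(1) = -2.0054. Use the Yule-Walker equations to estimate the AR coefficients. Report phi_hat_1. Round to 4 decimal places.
\hat\phi_{1} = -0.4150

The Yule-Walker equations for an AR(p) process read, in matrix form,
  Gamma_p phi = r_p,   with   (Gamma_p)_{ij} = gamma(|i - j|),
                       (r_p)_i = gamma(i),   i,j = 1..p.
Substitute the sample gammas (Toeplitz matrix and right-hand side of size 1):
  Gamma_p = [[4.8322]]
  r_p     = [-2.0054]
With p = 1 this is the single equation gamma(0) phi_1 = gamma(1):
  phi_hat_1 = gamma(1) / gamma(0) = -2.0054 / 4.8322 = -0.4150.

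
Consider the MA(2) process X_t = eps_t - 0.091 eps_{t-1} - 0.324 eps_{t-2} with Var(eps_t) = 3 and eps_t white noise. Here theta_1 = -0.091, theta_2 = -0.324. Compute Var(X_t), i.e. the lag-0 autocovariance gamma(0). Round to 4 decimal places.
\gamma(0) = 3.3398

For an MA(q) process X_t = eps_t + sum_i theta_i eps_{t-i} with
Var(eps_t) = sigma^2, the variance is
  gamma(0) = sigma^2 * (1 + sum_i theta_i^2).
  sum_i theta_i^2 = (-0.091)^2 + (-0.324)^2 = 0.008281 + 0.104976 = 0.113257.
  gamma(0) = 3 * (1 + 0.113257) = 3 * 1.113257 = 3.339771, which rounds to 3.3398.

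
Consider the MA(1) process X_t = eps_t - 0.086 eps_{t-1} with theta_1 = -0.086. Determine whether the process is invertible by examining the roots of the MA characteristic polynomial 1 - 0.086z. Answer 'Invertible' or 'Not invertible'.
\text{Invertible}

The MA(q) characteristic polynomial is P(z) = 1 - 0.086z.
Invertibility requires all roots to lie outside the unit circle, i.e. |z| > 1 for every root.
This is linear in z: 1 + (-0.086) z = 0  =>  z = -1/(-0.086) = 11.627907,  |z| = 11.627907.
Moduli of all roots: 11.6279.
All moduli strictly greater than 1? Yes.
Verdict: Invertible.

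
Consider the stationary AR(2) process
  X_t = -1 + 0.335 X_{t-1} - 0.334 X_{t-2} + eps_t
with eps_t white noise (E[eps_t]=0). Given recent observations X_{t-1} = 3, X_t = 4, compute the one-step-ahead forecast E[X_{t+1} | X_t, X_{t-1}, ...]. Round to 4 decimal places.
E[X_{t+1} \mid \mathcal F_t] = -0.6620

For an AR(p) model X_t = c + sum_i phi_i X_{t-i} + eps_t, the
one-step-ahead conditional mean is
  E[X_{t+1} | X_t, ...] = c + sum_i phi_i X_{t+1-i}.
Substitute known values:
  E[X_{t+1} | ...] = -1 + (0.335) * (4) + (-0.334) * (3)
                   = -0.6620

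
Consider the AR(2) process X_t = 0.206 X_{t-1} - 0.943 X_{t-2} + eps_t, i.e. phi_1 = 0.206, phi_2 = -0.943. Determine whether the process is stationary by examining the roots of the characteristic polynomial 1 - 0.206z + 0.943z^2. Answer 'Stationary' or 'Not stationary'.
\text{Stationary}

The AR(p) characteristic polynomial is P(z) = 1 - 0.206z + 0.943z^2.
Stationarity requires all roots to lie outside the unit circle, i.e. |z| > 1 for every root.
Set 1 + (-0.206) z + (0.943) z^2 = 0, i.e. a z^2 + b z + c = 0 with a = 0.943, b = -0.206, c = 1.
Discriminant D = b^2 - 4ac = (-0.206)^2 - 4*(0.943)*1 = 0.042436 - (3.772) = -3.729564.
D < 0, so the roots are the complex-conjugate pair z = (-b +/- i sqrt(-D)) / (2a) = 0.1092 +/- 1.024i.
For a conjugate pair |z|^2 = z * conj(z) = (product of roots) = c/a = 1/(0.943) = 1.060445, so |z| = sqrt(1.060445) = 1.0298 for both roots.
Moduli of all roots: 1.0298, 1.0298.
All moduli strictly greater than 1? Yes.
Verdict: Stationary.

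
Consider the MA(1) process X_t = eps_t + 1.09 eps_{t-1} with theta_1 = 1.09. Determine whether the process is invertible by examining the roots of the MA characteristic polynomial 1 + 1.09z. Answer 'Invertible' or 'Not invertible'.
\text{Not invertible}

The MA(q) characteristic polynomial is P(z) = 1 + 1.09z.
Invertibility requires all roots to lie outside the unit circle, i.e. |z| > 1 for every root.
This is linear in z: 1 + (1.09) z = 0  =>  z = -1/(1.09) = -0.917431,  |z| = 0.917431.
Moduli of all roots: 0.9174.
All moduli strictly greater than 1? No.
Verdict: Not invertible.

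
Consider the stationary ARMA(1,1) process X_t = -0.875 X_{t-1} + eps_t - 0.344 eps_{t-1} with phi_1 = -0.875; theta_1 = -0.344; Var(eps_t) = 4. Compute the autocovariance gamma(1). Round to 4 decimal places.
\gamma(1) = -27.0664

Multiply the model equation by X_{t-k} and take expectations. With theta_0 = psi_0 = 1 and psi_j the MA(infinity) weights, this gives
  gamma(k) - sum_i phi_i gamma(k-i) = c_k,
  c_k = sigma^2 * sum_{j=k..q} theta_j psi_{j-k}   (c_k = 0 for k > q),
using gamma(-m) = gamma(m).
psi-weights needed (psi_j = theta_j + sum_i phi_i psi_{j-i}):
  psi_1 = theta_1 + phi_1 = -0.344 + (-0.875) = -1.219
Right-hand sides:
  c_0 = sigma^2 (1 + theta_1 psi_1) = 4 * (1 + (-0.344)(-1.219)) = 4 * 1.419336 = 5.677344
  c_1 = sigma^2 theta_1 = 4 * (-0.344) = -1.376
  c_2 = 0
Equations for k = 0 and k = 1 (AR order 1):
  gamma(0) = phi_1 gamma(1) + c_0
  gamma(1) = phi_1 gamma(0) + c_1
Substituting the second into the first: gamma(0) (1 - phi_1^2) = c_0 + phi_1 c_1, so
  gamma(0) = (c_0 + phi_1 c_1) / (1 - phi_1^2) = (5.677344 + (-0.875)(-1.376)) / (1 - (-0.875)^2) = 6.881344 / 0.234375 = 29.360401.
  gamma(1) = phi_1 gamma(0) + c_1 = (-0.875)(29.360401) + (-1.376) = -27.066351.
Therefore gamma(1) = -27.0664 (to 4 decimal places).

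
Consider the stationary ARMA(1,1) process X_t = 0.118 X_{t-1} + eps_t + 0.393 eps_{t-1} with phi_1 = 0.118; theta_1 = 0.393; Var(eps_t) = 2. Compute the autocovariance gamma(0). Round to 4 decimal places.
\gamma(0) = 2.5296

Multiply the model equation by X_{t-k} and take expectations. With theta_0 = psi_0 = 1 and psi_j the MA(infinity) weights, this gives
  gamma(k) - sum_i phi_i gamma(k-i) = c_k,
  c_k = sigma^2 * sum_{j=k..q} theta_j psi_{j-k}   (c_k = 0 for k > q),
using gamma(-m) = gamma(m).
psi-weights needed (psi_j = theta_j + sum_i phi_i psi_{j-i}):
  psi_1 = theta_1 + phi_1 = 0.393 + (0.118) = 0.511
Right-hand sides:
  c_0 = sigma^2 (1 + theta_1 psi_1) = 2 * (1 + (0.393)(0.511)) = 2 * 1.200823 = 2.401646
  c_1 = sigma^2 theta_1 = 2 * (0.393) = 0.786
  c_2 = 0
Equations for k = 0 and k = 1 (AR order 1):
  gamma(0) = phi_1 gamma(1) + c_0
  gamma(1) = phi_1 gamma(0) + c_1
Substituting the second into the first: gamma(0) (1 - phi_1^2) = c_0 + phi_1 c_1, so
  gamma(0) = (c_0 + phi_1 c_1) / (1 - phi_1^2) = (2.401646 + (0.118)(0.786)) / (1 - (0.118)^2) = 2.494394 / 0.986076 = 2.529616.
Therefore gamma(0) = 2.5296 (to 4 decimal places).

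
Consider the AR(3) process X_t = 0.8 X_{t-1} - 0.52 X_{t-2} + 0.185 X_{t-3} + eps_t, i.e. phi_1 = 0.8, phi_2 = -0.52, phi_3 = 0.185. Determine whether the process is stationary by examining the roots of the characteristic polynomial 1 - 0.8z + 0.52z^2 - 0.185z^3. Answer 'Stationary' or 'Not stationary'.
\text{Stationary}

The AR(p) characteristic polynomial is P(z) = 1 - 0.8z + 0.52z^2 - 0.185z^3.
Stationarity requires all roots to lie outside the unit circle, i.e. |z| > 1 for every root.
Degree 3: look for a simple real root z0 first, then factor out (1 - z/z0) and solve the remaining quadratic.
Testing z0 = 2: P(2) = 1 + (-0.8)(2) + (0.52)(2)^2 + (-0.185)(2)^3
  = 1 + (-1.6) + (2.08) + (-1.48) = 0.  So z_0 = 2 is a root, |z_0| = 2.
Divide out the factor (1 - 0.5 z) = (1 - z/z0) (since 1/z0 = 0.5):
  P(z) = (1 - 0.5 z)(1 + (-0.3) z + (0.37) z^2)
  [check: z-coef -0.3 - (0.5) = -0.8; z^2-coef 0.37 - (0.5)(-0.3) = 0.52; z^3-coef -(0.5)(0.37) = -0.185.]
Remaining roots from the quadratic factor 1 + (-0.3) z + (0.37) z^2:
  Set 1 + (-0.3) z + (0.37) z^2 = 0, i.e. a z^2 + b z + c = 0 with a = 0.37, b = -0.3, c = 1.
  Discriminant D = b^2 - 4ac = (-0.3)^2 - 4*(0.37)*1 = 0.09 - (1.48) = -1.39.
  D < 0, so the roots are the complex-conjugate pair z = (-b +/- i sqrt(-D)) / (2a) = 0.4054 +/- 1.5932i.
  For a conjugate pair |z|^2 = z * conj(z) = (product of roots) = c/a = 1/(0.37) = 2.702703, so |z| = sqrt(2.702703) = 1.644 for both roots.
Moduli of all roots: 2.0000, 1.6440, 1.6440.
All moduli strictly greater than 1? Yes.
Verdict: Stationary.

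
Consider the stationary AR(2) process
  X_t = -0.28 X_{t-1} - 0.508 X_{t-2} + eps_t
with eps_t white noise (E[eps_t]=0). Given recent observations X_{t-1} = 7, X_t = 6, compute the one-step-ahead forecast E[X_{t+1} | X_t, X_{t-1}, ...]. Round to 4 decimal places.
E[X_{t+1} \mid \mathcal F_t] = -5.2360

For an AR(p) model X_t = c + sum_i phi_i X_{t-i} + eps_t, the
one-step-ahead conditional mean is
  E[X_{t+1} | X_t, ...] = c + sum_i phi_i X_{t+1-i}.
Substitute known values:
  E[X_{t+1} | ...] = (-0.28) * (6) + (-0.508) * (7)
                   = -5.2360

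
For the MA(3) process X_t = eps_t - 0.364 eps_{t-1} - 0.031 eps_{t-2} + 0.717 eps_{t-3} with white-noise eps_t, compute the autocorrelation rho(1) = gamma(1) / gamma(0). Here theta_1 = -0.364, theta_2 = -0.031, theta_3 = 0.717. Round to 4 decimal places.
\rho(1) = -0.2276

For an MA(q) process with theta_0 = 1, the autocovariance is
  gamma(k) = sigma^2 * sum_{i=0..q-k} theta_i * theta_{i+k},
and rho(k) = gamma(k) / gamma(0). Sigma^2 cancels.
  numerator   = (1)*(-0.364) + (-0.364)*(-0.031) + (-0.031)*(0.717) = -0.374943.
  denominator = (1)^2 + (-0.364)^2 + (-0.031)^2 + (0.717)^2 = 1.647546.
  rho(1) = -0.374943 / 1.647546 = -0.2276.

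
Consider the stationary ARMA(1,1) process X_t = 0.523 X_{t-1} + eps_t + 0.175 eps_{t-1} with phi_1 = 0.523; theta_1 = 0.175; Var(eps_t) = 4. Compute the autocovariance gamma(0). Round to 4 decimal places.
\gamma(0) = 6.6826

Multiply the model equation by X_{t-k} and take expectations. With theta_0 = psi_0 = 1 and psi_j the MA(infinity) weights, this gives
  gamma(k) - sum_i phi_i gamma(k-i) = c_k,
  c_k = sigma^2 * sum_{j=k..q} theta_j psi_{j-k}   (c_k = 0 for k > q),
using gamma(-m) = gamma(m).
psi-weights needed (psi_j = theta_j + sum_i phi_i psi_{j-i}):
  psi_1 = theta_1 + phi_1 = 0.175 + (0.523) = 0.698
Right-hand sides:
  c_0 = sigma^2 (1 + theta_1 psi_1) = 4 * (1 + (0.175)(0.698)) = 4 * 1.12215 = 4.4886
  c_1 = sigma^2 theta_1 = 4 * (0.175) = 0.7
  c_2 = 0
Equations for k = 0 and k = 1 (AR order 1):
  gamma(0) = phi_1 gamma(1) + c_0
  gamma(1) = phi_1 gamma(0) + c_1
Substituting the second into the first: gamma(0) (1 - phi_1^2) = c_0 + phi_1 c_1, so
  gamma(0) = (c_0 + phi_1 c_1) / (1 - phi_1^2) = (4.4886 + (0.523)(0.7)) / (1 - (0.523)^2) = 4.8547 / 0.726471 = 6.682579.
Therefore gamma(0) = 6.6826 (to 4 decimal places).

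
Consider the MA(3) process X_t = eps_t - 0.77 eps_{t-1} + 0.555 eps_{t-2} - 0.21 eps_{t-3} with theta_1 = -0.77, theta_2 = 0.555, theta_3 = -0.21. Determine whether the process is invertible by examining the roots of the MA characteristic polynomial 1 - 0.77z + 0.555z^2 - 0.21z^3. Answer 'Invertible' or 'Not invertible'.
\text{Invertible}

The MA(q) characteristic polynomial is P(z) = 1 - 0.77z + 0.555z^2 - 0.21z^3.
Invertibility requires all roots to lie outside the unit circle, i.e. |z| > 1 for every root.
Degree 3: look for a simple real root z0 first, then factor out (1 - z/z0) and solve the remaining quadratic.
Testing z0 = 2: P(2) = 1 + (-0.77)(2) + (0.555)(2)^2 + (-0.21)(2)^3
  = 1 + (-1.54) + (2.22) + (-1.68) = 0.  So z_0 = 2 is a root, |z_0| = 2.
Divide out the factor (1 - 0.5 z) = (1 - z/z0) (since 1/z0 = 0.5):
  P(z) = (1 - 0.5 z)(1 + (-0.27) z + (0.42) z^2)
  [check: z-coef -0.27 - (0.5) = -0.77; z^2-coef 0.42 - (0.5)(-0.27) = 0.555; z^3-coef -(0.5)(0.42) = -0.21.]
Remaining roots from the quadratic factor 1 + (-0.27) z + (0.42) z^2:
  Set 1 + (-0.27) z + (0.42) z^2 = 0, i.e. a z^2 + b z + c = 0 with a = 0.42, b = -0.27, c = 1.
  Discriminant D = b^2 - 4ac = (-0.27)^2 - 4*(0.42)*1 = 0.0729 - (1.68) = -1.6071.
  D < 0, so the roots are the complex-conjugate pair z = (-b +/- i sqrt(-D)) / (2a) = 0.3214 +/- 1.5092i.
  For a conjugate pair |z|^2 = z * conj(z) = (product of roots) = c/a = 1/(0.42) = 2.380952, so |z| = sqrt(2.380952) = 1.543 for both roots.
Moduli of all roots: 2.0000, 1.5430, 1.5430.
All moduli strictly greater than 1? Yes.
Verdict: Invertible.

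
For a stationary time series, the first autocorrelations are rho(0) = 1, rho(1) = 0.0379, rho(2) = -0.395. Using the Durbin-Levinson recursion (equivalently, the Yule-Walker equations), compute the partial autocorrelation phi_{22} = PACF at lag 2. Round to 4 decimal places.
\phi_{22} = -0.3970

The PACF at lag k is phi_{kk}, the last component of the solution
to the Yule-Walker system G_k phi = r_k where
  (G_k)_{ij} = rho(|i - j|), (r_k)_i = rho(i), i,j = 1..k.
Equivalently, Durbin-Levinson gives phi_{kk} iteratively:
  phi_{11} = rho(1)
  phi_{kk} = [rho(k) - sum_{j=1..k-1} phi_{k-1,j} rho(k-j)]
            / [1 - sum_{j=1..k-1} phi_{k-1,j} rho(j)],
  phi_{k,j} = phi_{k-1,j} - phi_{kk} phi_{k-1,k-j},  j = 1..k-1.
Step k = 1:
  phi_11 = rho(1) = 0.0379.
Step k = 2:
  phi_22 = [rho(2) - phi_11 rho(1)] / [1 - phi_11 rho(1)] = [-0.395 - (0.0379)(0.0379)] / [1 - (0.0379)(0.0379)]
         = -0.39643641 / 0.99856359 = -0.397.
Therefore phi_{22} = -0.3970.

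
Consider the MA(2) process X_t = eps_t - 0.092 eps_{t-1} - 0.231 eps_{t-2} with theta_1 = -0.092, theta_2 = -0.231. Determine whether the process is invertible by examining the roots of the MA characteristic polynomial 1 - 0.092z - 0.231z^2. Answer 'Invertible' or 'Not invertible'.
\text{Invertible}

The MA(q) characteristic polynomial is P(z) = 1 - 0.092z - 0.231z^2.
Invertibility requires all roots to lie outside the unit circle, i.e. |z| > 1 for every root.
Set 1 + (-0.092) z + (-0.231) z^2 = 0, i.e. a z^2 + b z + c = 0 with a = -0.231, b = -0.092, c = 1.
Discriminant D = b^2 - 4ac = (-0.092)^2 - 4*(-0.231)*1 = 0.008464 - (-0.924) = 0.932464.
D >= 0, so the roots are real: z = (-b +/- sqrt(D)) / (2a) = (0.092 +/- 0.965642) / (-0.462).
  z_1 = (0.092 + 0.965642) / (-0.462) = -2.2893,   |z_1| = 2.2893.
  z_2 = (0.092 - 0.965642) / (-0.462) = 1.891,   |z_2| = 1.891.
Moduli of all roots: 2.2893, 1.8910.
All moduli strictly greater than 1? Yes.
Verdict: Invertible.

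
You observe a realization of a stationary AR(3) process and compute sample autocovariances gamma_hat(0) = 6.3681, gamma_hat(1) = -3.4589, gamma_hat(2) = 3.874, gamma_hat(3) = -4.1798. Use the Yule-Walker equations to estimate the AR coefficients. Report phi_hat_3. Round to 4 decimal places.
\hat\phi_{3} = -0.4090

The Yule-Walker equations for an AR(p) process read, in matrix form,
  Gamma_p phi = r_p,   with   (Gamma_p)_{ij} = gamma(|i - j|),
                       (r_p)_i = gamma(i),   i,j = 1..p.
Substitute the sample gammas (Toeplitz matrix and right-hand side of size 3):
  Gamma_p = [[6.3681, -3.4589, 3.874], [-3.4589, 6.3681, -3.4589], [3.874, -3.4589, 6.3681]]
  r_p     = [-3.4589, 3.874, -4.1798]
Written out (R1..R3):
  (R1) 6.3681 phi_1 - 3.4589 phi_2 + 3.874 phi_3 = -3.4589
  (R2) -3.4589 phi_1 + 6.3681 phi_2 - 3.4589 phi_3 = 3.874
  (R3) 3.874 phi_1 - 3.4589 phi_2 + 6.3681 phi_3 = -4.1798
Gaussian elimination:
  R2 <- R2 - (-3.4589/6.3681) R1 = R2 - (-0.54316) R1:  4.489362 phi_2 - 1.354696 phi_3 = 1.995262
  R3 <- R3 - (3.874/6.3681) R1 = R3 - (0.608345) R1:  -1.354696 phi_2 + 4.011373 phi_3 = -2.075596
  R3 <- R3 - (-1.354696/4.489362) R2 = R3 - (-0.301757) R2:  3.602583 phi_3 = -1.473512
Back-substitution:
  phi_hat_3 = -1.473512 / 3.602583 = -0.409015
  phi_hat_2 = (1.995262 - (-1.354696)(-0.409015)) / 4.489362 = 0.321019
  phi_hat_1 = (-3.4589 - (-3.4589)(0.321019) - (3.874)(-0.409015)) / 6.3681 = -0.119973
So phi_hat = [-0.1200, 0.3210, -0.4090].
Therefore phi_hat_3 = -0.4090.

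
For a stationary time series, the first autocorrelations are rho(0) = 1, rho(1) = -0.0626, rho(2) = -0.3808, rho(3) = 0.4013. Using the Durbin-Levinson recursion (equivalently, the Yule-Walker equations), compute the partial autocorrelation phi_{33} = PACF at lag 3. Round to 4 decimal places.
\phi_{33} = 0.4060

The PACF at lag k is phi_{kk}, the last component of the solution
to the Yule-Walker system G_k phi = r_k where
  (G_k)_{ij} = rho(|i - j|), (r_k)_i = rho(i), i,j = 1..k.
Equivalently, Durbin-Levinson gives phi_{kk} iteratively:
  phi_{11} = rho(1)
  phi_{kk} = [rho(k) - sum_{j=1..k-1} phi_{k-1,j} rho(k-j)]
            / [1 - sum_{j=1..k-1} phi_{k-1,j} rho(j)],
  phi_{k,j} = phi_{k-1,j} - phi_{kk} phi_{k-1,k-j},  j = 1..k-1.
Step k = 1:
  phi_11 = rho(1) = -0.0626.
Step k = 2:
  phi_22 = [rho(2) - phi_11 rho(1)] / [1 - phi_11 rho(1)] = [-0.3808 - (-0.0626)(-0.0626)] / [1 - (-0.0626)(-0.0626)]
         = -0.38471876 / 0.99608124 = -0.386232.
  Update: phi_21 = phi_11 - phi_22 phi_11 = -0.0626 - (-0.386232)(-0.0626) = -0.086778.
Step k = 3:
  phi_33 = [rho(3) - phi_21 rho(2) - phi_22 rho(1)] / [1 - phi_21 rho(1) - phi_22 rho(2)]
    numerator   = 0.4013 - (-0.086778)(-0.3808) - (-0.386232)(-0.0626) = 0.34407674
    denominator = 1 - (-0.086778)(-0.0626) - (-0.386232)(-0.3808) = 0.84749042
  phi_33 = 0.34407674 / 0.84749042 = 0.406.
Therefore phi_{33} = 0.4060.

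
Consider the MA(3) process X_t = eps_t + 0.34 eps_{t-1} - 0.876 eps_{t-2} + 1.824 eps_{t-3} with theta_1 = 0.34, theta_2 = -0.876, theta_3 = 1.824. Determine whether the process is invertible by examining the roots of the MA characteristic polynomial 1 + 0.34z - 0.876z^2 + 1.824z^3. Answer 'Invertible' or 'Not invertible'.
\text{Not invertible}

The MA(q) characteristic polynomial is P(z) = 1 + 0.34z - 0.876z^2 + 1.824z^3.
Invertibility requires all roots to lie outside the unit circle, i.e. |z| > 1 for every root.
Degree 3: look for a simple real root z0 first, then factor out (1 - z/z0) and solve the remaining quadratic.
Testing z0 = -0.625: P(-0.625) = 1 + (0.34)(-0.625) + (-0.876)(-0.625)^2 + (1.824)(-0.625)^3
  = 1 + (-0.2125) + (-0.342187) + (-0.445312) = 0.  So z_0 = -0.625 is a root, |z_0| = 0.625.
Divide out the factor (1 + 1.6 z) = (1 - z/z0) (since 1/z0 = -1.6):
  P(z) = (1 + 1.6 z)(1 + (-1.26) z + (1.14) z^2)
  [check: z-coef -1.26 - (-1.6) = 0.34; z^2-coef 1.14 - (-1.6)(-1.26) = -0.876; z^3-coef -(-1.6)(1.14) = 1.824.]
Remaining roots from the quadratic factor 1 + (-1.26) z + (1.14) z^2:
  Set 1 + (-1.26) z + (1.14) z^2 = 0, i.e. a z^2 + b z + c = 0 with a = 1.14, b = -1.26, c = 1.
  Discriminant D = b^2 - 4ac = (-1.26)^2 - 4*(1.14)*1 = 1.5876 - (4.56) = -2.9724.
  D < 0, so the roots are the complex-conjugate pair z = (-b +/- i sqrt(-D)) / (2a) = 0.5526 +/- 0.7562i.
  For a conjugate pair |z|^2 = z * conj(z) = (product of roots) = c/a = 1/(1.14) = 0.877193, so |z| = sqrt(0.877193) = 0.9366 for both roots.
Moduli of all roots: 0.6250, 0.9366, 0.9366.
All moduli strictly greater than 1? No.
Verdict: Not invertible.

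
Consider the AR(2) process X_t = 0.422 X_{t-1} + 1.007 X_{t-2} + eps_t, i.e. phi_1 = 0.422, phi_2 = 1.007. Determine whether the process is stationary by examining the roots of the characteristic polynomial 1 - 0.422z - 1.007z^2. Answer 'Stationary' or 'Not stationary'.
\text{Not stationary}

The AR(p) characteristic polynomial is P(z) = 1 - 0.422z - 1.007z^2.
Stationarity requires all roots to lie outside the unit circle, i.e. |z| > 1 for every root.
Set 1 + (-0.422) z + (-1.007) z^2 = 0, i.e. a z^2 + b z + c = 0 with a = -1.007, b = -0.422, c = 1.
Discriminant D = b^2 - 4ac = (-0.422)^2 - 4*(-1.007)*1 = 0.178084 - (-4.028) = 4.206084.
D >= 0, so the roots are real: z = (-b +/- sqrt(D)) / (2a) = (0.422 +/- 2.050874) / (-2.014).
  z_1 = (0.422 + 2.050874) / (-2.014) = -1.2278,   |z_1| = 1.2278.
  z_2 = (0.422 - 2.050874) / (-2.014) = 0.8088,   |z_2| = 0.8088.
Moduli of all roots: 1.2278, 0.8088.
All moduli strictly greater than 1? No.
Verdict: Not stationary.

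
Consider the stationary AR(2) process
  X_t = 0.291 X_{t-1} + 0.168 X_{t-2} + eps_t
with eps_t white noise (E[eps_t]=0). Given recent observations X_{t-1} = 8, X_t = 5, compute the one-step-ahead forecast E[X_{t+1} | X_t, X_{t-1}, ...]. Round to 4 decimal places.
E[X_{t+1} \mid \mathcal F_t] = 2.7990

For an AR(p) model X_t = c + sum_i phi_i X_{t-i} + eps_t, the
one-step-ahead conditional mean is
  E[X_{t+1} | X_t, ...] = c + sum_i phi_i X_{t+1-i}.
Substitute known values:
  E[X_{t+1} | ...] = (0.291) * (5) + (0.168) * (8)
                   = 2.7990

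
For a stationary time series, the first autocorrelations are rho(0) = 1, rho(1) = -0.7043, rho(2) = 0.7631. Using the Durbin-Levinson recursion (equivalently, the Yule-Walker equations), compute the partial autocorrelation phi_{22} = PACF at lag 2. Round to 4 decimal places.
\phi_{22} = 0.5299

The PACF at lag k is phi_{kk}, the last component of the solution
to the Yule-Walker system G_k phi = r_k where
  (G_k)_{ij} = rho(|i - j|), (r_k)_i = rho(i), i,j = 1..k.
Equivalently, Durbin-Levinson gives phi_{kk} iteratively:
  phi_{11} = rho(1)
  phi_{kk} = [rho(k) - sum_{j=1..k-1} phi_{k-1,j} rho(k-j)]
            / [1 - sum_{j=1..k-1} phi_{k-1,j} rho(j)],
  phi_{k,j} = phi_{k-1,j} - phi_{kk} phi_{k-1,k-j},  j = 1..k-1.
Step k = 1:
  phi_11 = rho(1) = -0.7043.
Step k = 2:
  phi_22 = [rho(2) - phi_11 rho(1)] / [1 - phi_11 rho(1)] = [0.7631 - (-0.7043)(-0.7043)] / [1 - (-0.7043)(-0.7043)]
         = 0.26706151 / 0.50396151 = 0.5299.
Therefore phi_{22} = 0.5299.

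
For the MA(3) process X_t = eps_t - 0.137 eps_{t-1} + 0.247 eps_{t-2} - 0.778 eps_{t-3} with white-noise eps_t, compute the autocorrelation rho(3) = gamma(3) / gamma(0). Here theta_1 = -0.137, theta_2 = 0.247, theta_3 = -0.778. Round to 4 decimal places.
\rho(3) = -0.4617

For an MA(q) process with theta_0 = 1, the autocovariance is
  gamma(k) = sigma^2 * sum_{i=0..q-k} theta_i * theta_{i+k},
and rho(k) = gamma(k) / gamma(0). Sigma^2 cancels.
  numerator   = (1)*(-0.778) = -0.778.
  denominator = (1)^2 + (-0.137)^2 + (0.247)^2 + (-0.778)^2 = 1.685062.
  rho(3) = -0.778 / 1.685062 = -0.4617.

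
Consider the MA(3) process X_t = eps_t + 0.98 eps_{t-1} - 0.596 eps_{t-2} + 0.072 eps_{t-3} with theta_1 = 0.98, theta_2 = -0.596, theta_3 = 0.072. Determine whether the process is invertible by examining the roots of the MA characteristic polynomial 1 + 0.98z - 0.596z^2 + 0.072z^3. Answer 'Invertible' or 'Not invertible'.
\text{Not invertible}

The MA(q) characteristic polynomial is P(z) = 1 + 0.98z - 0.596z^2 + 0.072z^3.
Invertibility requires all roots to lie outside the unit circle, i.e. |z| > 1 for every root.
Degree 3: look for a simple real root z0 first, then factor out (1 - z/z0) and solve the remaining quadratic.
Testing z0 = 5: P(5) = 1 + (0.98)(5) + (-0.596)(5)^2 + (0.072)(5)^3
  = 1 + (4.9) + (-14.9) + (9) = 0.  So z_0 = 5 is a root, |z_0| = 5.
Divide out the factor (1 - 0.2 z) = (1 - z/z0) (since 1/z0 = 0.2):
  P(z) = (1 - 0.2 z)(1 + (1.18) z + (-0.36) z^2)
  [check: z-coef 1.18 - (0.2) = 0.98; z^2-coef -0.36 - (0.2)(1.18) = -0.596; z^3-coef -(0.2)(-0.36) = 0.072.]
Remaining roots from the quadratic factor 1 + (1.18) z + (-0.36) z^2:
  Set 1 + (1.18) z + (-0.36) z^2 = 0, i.e. a z^2 + b z + c = 0 with a = -0.36, b = 1.18, c = 1.
  Discriminant D = b^2 - 4ac = (1.18)^2 - 4*(-0.36)*1 = 1.3924 - (-1.44) = 2.8324.
  D >= 0, so the roots are real: z = (-b +/- sqrt(D)) / (2a) = (-1.18 +/- 1.682974) / (-0.72).
    z_1 = (-1.18 + 1.682974) / (-0.72) = -0.6986,   |z_1| = 0.6986.
    z_2 = (-1.18 - 1.682974) / (-0.72) = 3.9764,   |z_2| = 3.9764.
Moduli of all roots: 5.0000, 0.6986, 3.9764.
All moduli strictly greater than 1? No.
Verdict: Not invertible.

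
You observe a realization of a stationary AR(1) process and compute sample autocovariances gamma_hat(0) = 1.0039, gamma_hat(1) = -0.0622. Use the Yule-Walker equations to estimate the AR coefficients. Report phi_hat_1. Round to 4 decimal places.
\hat\phi_{1} = -0.0620

The Yule-Walker equations for an AR(p) process read, in matrix form,
  Gamma_p phi = r_p,   with   (Gamma_p)_{ij} = gamma(|i - j|),
                       (r_p)_i = gamma(i),   i,j = 1..p.
Substitute the sample gammas (Toeplitz matrix and right-hand side of size 1):
  Gamma_p = [[1.0039]]
  r_p     = [-0.0622]
With p = 1 this is the single equation gamma(0) phi_1 = gamma(1):
  phi_hat_1 = gamma(1) / gamma(0) = -0.0622 / 1.0039 = -0.0620.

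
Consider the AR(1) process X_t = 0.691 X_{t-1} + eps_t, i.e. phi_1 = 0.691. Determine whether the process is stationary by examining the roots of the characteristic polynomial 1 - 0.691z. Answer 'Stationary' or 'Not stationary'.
\text{Stationary}

The AR(p) characteristic polynomial is P(z) = 1 - 0.691z.
Stationarity requires all roots to lie outside the unit circle, i.e. |z| > 1 for every root.
This is linear in z: 1 + (-0.691) z = 0  =>  z = -1/(-0.691) = 1.447178,  |z| = 1.447178.
Moduli of all roots: 1.4472.
All moduli strictly greater than 1? Yes.
Verdict: Stationary.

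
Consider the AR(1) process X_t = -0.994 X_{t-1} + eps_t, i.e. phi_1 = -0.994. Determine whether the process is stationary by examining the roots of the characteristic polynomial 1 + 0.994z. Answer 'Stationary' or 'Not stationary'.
\text{Stationary}

The AR(p) characteristic polynomial is P(z) = 1 + 0.994z.
Stationarity requires all roots to lie outside the unit circle, i.e. |z| > 1 for every root.
This is linear in z: 1 + (0.994) z = 0  =>  z = -1/(0.994) = -1.006036,  |z| = 1.006036.
Moduli of all roots: 1.0060.
All moduli strictly greater than 1? Yes.
Verdict: Stationary.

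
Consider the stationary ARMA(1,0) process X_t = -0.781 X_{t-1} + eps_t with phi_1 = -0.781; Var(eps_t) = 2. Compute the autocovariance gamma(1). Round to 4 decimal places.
\gamma(1) = -4.0047

Multiply the model equation by X_{t-k} and take expectations. With theta_0 = psi_0 = 1 and psi_j the MA(infinity) weights, this gives
  gamma(k) - sum_i phi_i gamma(k-i) = c_k,
  c_k = sigma^2 * sum_{j=k..q} theta_j psi_{j-k}   (c_k = 0 for k > q),
using gamma(-m) = gamma(m).
Pure AR (q = 0): c_0 = sigma^2 = 2, c_k = 0 for k >= 1.
Equations for k = 0 and k = 1 (AR order 1):
  gamma(0) = phi_1 gamma(1) + c_0
  gamma(1) = phi_1 gamma(0) + c_1
Substituting the second into the first: gamma(0) (1 - phi_1^2) = c_0 + phi_1 c_1, so
  gamma(0) = c_0 / (1 - phi_1^2) = 2 / (1 - (-0.781)^2) = 2 / 0.390039 = 5.127692.
  gamma(1) = phi_1 gamma(0) = (-0.781)(5.127692) = -4.004728.
Therefore gamma(1) = -4.0047 (to 4 decimal places).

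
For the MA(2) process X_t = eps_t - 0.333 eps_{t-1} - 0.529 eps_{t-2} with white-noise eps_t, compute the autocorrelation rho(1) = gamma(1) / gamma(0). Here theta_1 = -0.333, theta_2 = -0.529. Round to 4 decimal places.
\rho(1) = -0.1128

For an MA(q) process with theta_0 = 1, the autocovariance is
  gamma(k) = sigma^2 * sum_{i=0..q-k} theta_i * theta_{i+k},
and rho(k) = gamma(k) / gamma(0). Sigma^2 cancels.
  numerator   = (1)*(-0.333) + (-0.333)*(-0.529) = -0.156843.
  denominator = (1)^2 + (-0.333)^2 + (-0.529)^2 = 1.39073.
  rho(1) = -0.156843 / 1.39073 = -0.1128.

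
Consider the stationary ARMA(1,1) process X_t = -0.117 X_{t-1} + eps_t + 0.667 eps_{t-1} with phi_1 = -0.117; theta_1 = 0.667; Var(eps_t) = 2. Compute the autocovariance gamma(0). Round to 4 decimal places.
\gamma(0) = 2.6134

Multiply the model equation by X_{t-k} and take expectations. With theta_0 = psi_0 = 1 and psi_j the MA(infinity) weights, this gives
  gamma(k) - sum_i phi_i gamma(k-i) = c_k,
  c_k = sigma^2 * sum_{j=k..q} theta_j psi_{j-k}   (c_k = 0 for k > q),
using gamma(-m) = gamma(m).
psi-weights needed (psi_j = theta_j + sum_i phi_i psi_{j-i}):
  psi_1 = theta_1 + phi_1 = 0.667 + (-0.117) = 0.55
Right-hand sides:
  c_0 = sigma^2 (1 + theta_1 psi_1) = 2 * (1 + (0.667)(0.55)) = 2 * 1.36685 = 2.7337
  c_1 = sigma^2 theta_1 = 2 * (0.667) = 1.334
  c_2 = 0
Equations for k = 0 and k = 1 (AR order 1):
  gamma(0) = phi_1 gamma(1) + c_0
  gamma(1) = phi_1 gamma(0) + c_1
Substituting the second into the first: gamma(0) (1 - phi_1^2) = c_0 + phi_1 c_1, so
  gamma(0) = (c_0 + phi_1 c_1) / (1 - phi_1^2) = (2.7337 + (-0.117)(1.334)) / (1 - (-0.117)^2) = 2.577622 / 0.986311 = 2.613397.
Therefore gamma(0) = 2.6134 (to 4 decimal places).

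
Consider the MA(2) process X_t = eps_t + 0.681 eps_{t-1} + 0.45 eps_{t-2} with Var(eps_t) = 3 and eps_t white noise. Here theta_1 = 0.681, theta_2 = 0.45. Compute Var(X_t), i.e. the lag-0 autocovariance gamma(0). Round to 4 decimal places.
\gamma(0) = 4.9988

For an MA(q) process X_t = eps_t + sum_i theta_i eps_{t-i} with
Var(eps_t) = sigma^2, the variance is
  gamma(0) = sigma^2 * (1 + sum_i theta_i^2).
  sum_i theta_i^2 = (0.681)^2 + (0.45)^2 = 0.463761 + 0.2025 = 0.666261.
  gamma(0) = 3 * (1 + 0.666261) = 3 * 1.666261 = 4.998783, which rounds to 4.9988.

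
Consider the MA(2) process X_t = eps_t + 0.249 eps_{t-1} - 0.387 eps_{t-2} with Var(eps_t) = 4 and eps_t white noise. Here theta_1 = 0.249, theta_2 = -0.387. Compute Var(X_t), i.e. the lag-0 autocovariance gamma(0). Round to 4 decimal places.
\gamma(0) = 4.8471

For an MA(q) process X_t = eps_t + sum_i theta_i eps_{t-i} with
Var(eps_t) = sigma^2, the variance is
  gamma(0) = sigma^2 * (1 + sum_i theta_i^2).
  sum_i theta_i^2 = (0.249)^2 + (-0.387)^2 = 0.062001 + 0.149769 = 0.21177.
  gamma(0) = 4 * (1 + 0.21177) = 4 * 1.21177 = 4.84708, which rounds to 4.8471.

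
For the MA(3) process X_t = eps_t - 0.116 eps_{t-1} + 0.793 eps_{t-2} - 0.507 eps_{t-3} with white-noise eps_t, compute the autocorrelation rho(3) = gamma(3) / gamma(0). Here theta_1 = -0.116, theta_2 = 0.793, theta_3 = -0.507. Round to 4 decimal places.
\rho(3) = -0.2669

For an MA(q) process with theta_0 = 1, the autocovariance is
  gamma(k) = sigma^2 * sum_{i=0..q-k} theta_i * theta_{i+k},
and rho(k) = gamma(k) / gamma(0). Sigma^2 cancels.
  numerator   = (1)*(-0.507) = -0.507.
  denominator = (1)^2 + (-0.116)^2 + (0.793)^2 + (-0.507)^2 = 1.899354.
  rho(3) = -0.507 / 1.899354 = -0.2669.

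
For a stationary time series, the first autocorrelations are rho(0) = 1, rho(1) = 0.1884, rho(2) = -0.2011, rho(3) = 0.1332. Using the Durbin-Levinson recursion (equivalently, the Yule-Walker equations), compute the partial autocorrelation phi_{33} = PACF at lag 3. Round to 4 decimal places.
\phi_{33} = 0.2500

The PACF at lag k is phi_{kk}, the last component of the solution
to the Yule-Walker system G_k phi = r_k where
  (G_k)_{ij} = rho(|i - j|), (r_k)_i = rho(i), i,j = 1..k.
Equivalently, Durbin-Levinson gives phi_{kk} iteratively:
  phi_{11} = rho(1)
  phi_{kk} = [rho(k) - sum_{j=1..k-1} phi_{k-1,j} rho(k-j)]
            / [1 - sum_{j=1..k-1} phi_{k-1,j} rho(j)],
  phi_{k,j} = phi_{k-1,j} - phi_{kk} phi_{k-1,k-j},  j = 1..k-1.
Step k = 1:
  phi_11 = rho(1) = 0.1884.
Step k = 2:
  phi_22 = [rho(2) - phi_11 rho(1)] / [1 - phi_11 rho(1)] = [-0.2011 - (0.1884)(0.1884)] / [1 - (0.1884)(0.1884)]
         = -0.23659456 / 0.96450544 = -0.245301.
  Update: phi_21 = phi_11 - phi_22 phi_11 = 0.1884 - (-0.245301)(0.1884) = 0.234615.
Step k = 3:
  phi_33 = [rho(3) - phi_21 rho(2) - phi_22 rho(1)] / [1 - phi_21 rho(1) - phi_22 rho(2)]
    numerator   = 0.1332 - (0.234615)(-0.2011) - (-0.245301)(0.1884) = 0.22659582
    denominator = 1 - (0.234615)(0.1884) - (-0.245301)(-0.2011) = 0.90646846
  phi_33 = 0.22659582 / 0.90646846 = 0.25.
Therefore phi_{33} = 0.2500.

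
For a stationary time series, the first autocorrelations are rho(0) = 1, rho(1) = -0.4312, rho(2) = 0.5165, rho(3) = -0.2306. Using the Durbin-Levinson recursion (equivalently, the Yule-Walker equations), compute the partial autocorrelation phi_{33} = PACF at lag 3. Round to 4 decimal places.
\phi_{33} = 0.1129

The PACF at lag k is phi_{kk}, the last component of the solution
to the Yule-Walker system G_k phi = r_k where
  (G_k)_{ij} = rho(|i - j|), (r_k)_i = rho(i), i,j = 1..k.
Equivalently, Durbin-Levinson gives phi_{kk} iteratively:
  phi_{11} = rho(1)
  phi_{kk} = [rho(k) - sum_{j=1..k-1} phi_{k-1,j} rho(k-j)]
            / [1 - sum_{j=1..k-1} phi_{k-1,j} rho(j)],
  phi_{k,j} = phi_{k-1,j} - phi_{kk} phi_{k-1,k-j},  j = 1..k-1.
Step k = 1:
  phi_11 = rho(1) = -0.4312.
Step k = 2:
  phi_22 = [rho(2) - phi_11 rho(1)] / [1 - phi_11 rho(1)] = [0.5165 - (-0.4312)(-0.4312)] / [1 - (-0.4312)(-0.4312)]
         = 0.33056656 / 0.81406656 = 0.406068.
  Update: phi_21 = phi_11 - phi_22 phi_11 = -0.4312 - (0.406068)(-0.4312) = -0.256103.
Step k = 3:
  phi_33 = [rho(3) - phi_21 rho(2) - phi_22 rho(1)] / [1 - phi_21 rho(1) - phi_22 rho(2)]
    numerator   = -0.2306 - (-0.256103)(0.5165) - (0.406068)(-0.4312) = 0.07677401
    denominator = 1 - (-0.256103)(-0.4312) - (0.406068)(0.5165) = 0.67983398
  phi_33 = 0.07677401 / 0.67983398 = 0.1129.
Therefore phi_{33} = 0.1129.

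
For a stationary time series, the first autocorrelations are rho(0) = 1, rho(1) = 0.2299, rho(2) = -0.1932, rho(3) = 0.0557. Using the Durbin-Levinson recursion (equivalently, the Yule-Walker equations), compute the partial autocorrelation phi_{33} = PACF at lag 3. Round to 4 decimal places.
\phi_{33} = 0.1940

The PACF at lag k is phi_{kk}, the last component of the solution
to the Yule-Walker system G_k phi = r_k where
  (G_k)_{ij} = rho(|i - j|), (r_k)_i = rho(i), i,j = 1..k.
Equivalently, Durbin-Levinson gives phi_{kk} iteratively:
  phi_{11} = rho(1)
  phi_{kk} = [rho(k) - sum_{j=1..k-1} phi_{k-1,j} rho(k-j)]
            / [1 - sum_{j=1..k-1} phi_{k-1,j} rho(j)],
  phi_{k,j} = phi_{k-1,j} - phi_{kk} phi_{k-1,k-j},  j = 1..k-1.
Step k = 1:
  phi_11 = rho(1) = 0.2299.
Step k = 2:
  phi_22 = [rho(2) - phi_11 rho(1)] / [1 - phi_11 rho(1)] = [-0.1932 - (0.2299)(0.2299)] / [1 - (0.2299)(0.2299)]
         = -0.24605401 / 0.94714599 = -0.259785.
  Update: phi_21 = phi_11 - phi_22 phi_11 = 0.2299 - (-0.259785)(0.2299) = 0.289624.
Step k = 3:
  phi_33 = [rho(3) - phi_21 rho(2) - phi_22 rho(1)] / [1 - phi_21 rho(1) - phi_22 rho(2)]
    numerator   = 0.0557 - (0.289624)(-0.1932) - (-0.259785)(0.2299) = 0.17137995
    denominator = 1 - (0.289624)(0.2299) - (-0.259785)(-0.1932) = 0.88322493
  phi_33 = 0.17137995 / 0.88322493 = 0.194.
Therefore phi_{33} = 0.1940.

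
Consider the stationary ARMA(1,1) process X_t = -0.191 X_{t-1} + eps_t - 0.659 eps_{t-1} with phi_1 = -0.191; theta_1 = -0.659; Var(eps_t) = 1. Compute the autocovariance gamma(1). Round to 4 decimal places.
\gamma(1) = -0.9932

Multiply the model equation by X_{t-k} and take expectations. With theta_0 = psi_0 = 1 and psi_j the MA(infinity) weights, this gives
  gamma(k) - sum_i phi_i gamma(k-i) = c_k,
  c_k = sigma^2 * sum_{j=k..q} theta_j psi_{j-k}   (c_k = 0 for k > q),
using gamma(-m) = gamma(m).
psi-weights needed (psi_j = theta_j + sum_i phi_i psi_{j-i}):
  psi_1 = theta_1 + phi_1 = -0.659 + (-0.191) = -0.85
Right-hand sides:
  c_0 = sigma^2 (1 + theta_1 psi_1) = 1 * (1 + (-0.659)(-0.85)) = 1 * 1.56015 = 1.56015
  c_1 = sigma^2 theta_1 = 1 * (-0.659) = -0.659
  c_2 = 0
Equations for k = 0 and k = 1 (AR order 1):
  gamma(0) = phi_1 gamma(1) + c_0
  gamma(1) = phi_1 gamma(0) + c_1
Substituting the second into the first: gamma(0) (1 - phi_1^2) = c_0 + phi_1 c_1, so
  gamma(0) = (c_0 + phi_1 c_1) / (1 - phi_1^2) = (1.56015 + (-0.191)(-0.659)) / (1 - (-0.191)^2) = 1.686019 / 0.963519 = 1.749855.
  gamma(1) = phi_1 gamma(0) + c_1 = (-0.191)(1.749855) + (-0.659) = -0.993222.
Therefore gamma(1) = -0.9932 (to 4 decimal places).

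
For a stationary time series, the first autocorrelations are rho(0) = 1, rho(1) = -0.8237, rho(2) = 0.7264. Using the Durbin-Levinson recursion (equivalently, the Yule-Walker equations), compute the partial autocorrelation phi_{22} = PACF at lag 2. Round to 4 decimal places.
\phi_{22} = 0.1490

The PACF at lag k is phi_{kk}, the last component of the solution
to the Yule-Walker system G_k phi = r_k where
  (G_k)_{ij} = rho(|i - j|), (r_k)_i = rho(i), i,j = 1..k.
Equivalently, Durbin-Levinson gives phi_{kk} iteratively:
  phi_{11} = rho(1)
  phi_{kk} = [rho(k) - sum_{j=1..k-1} phi_{k-1,j} rho(k-j)]
            / [1 - sum_{j=1..k-1} phi_{k-1,j} rho(j)],
  phi_{k,j} = phi_{k-1,j} - phi_{kk} phi_{k-1,k-j},  j = 1..k-1.
Step k = 1:
  phi_11 = rho(1) = -0.8237.
Step k = 2:
  phi_22 = [rho(2) - phi_11 rho(1)] / [1 - phi_11 rho(1)] = [0.7264 - (-0.8237)(-0.8237)] / [1 - (-0.8237)(-0.8237)]
         = 0.04791831 / 0.32151831 = 0.149.
Therefore phi_{22} = 0.1490.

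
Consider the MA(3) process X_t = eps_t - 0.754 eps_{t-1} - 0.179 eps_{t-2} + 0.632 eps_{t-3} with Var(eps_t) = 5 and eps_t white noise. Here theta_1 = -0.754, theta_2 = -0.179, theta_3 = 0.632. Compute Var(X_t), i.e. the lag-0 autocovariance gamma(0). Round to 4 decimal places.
\gamma(0) = 9.9999

For an MA(q) process X_t = eps_t + sum_i theta_i eps_{t-i} with
Var(eps_t) = sigma^2, the variance is
  gamma(0) = sigma^2 * (1 + sum_i theta_i^2).
  sum_i theta_i^2 = (-0.754)^2 + (-0.179)^2 + (0.632)^2 = 0.568516 + 0.032041 + 0.399424 = 0.999981.
  gamma(0) = 5 * (1 + 0.999981) = 5 * 1.999981 = 9.999905, which rounds to 9.9999.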